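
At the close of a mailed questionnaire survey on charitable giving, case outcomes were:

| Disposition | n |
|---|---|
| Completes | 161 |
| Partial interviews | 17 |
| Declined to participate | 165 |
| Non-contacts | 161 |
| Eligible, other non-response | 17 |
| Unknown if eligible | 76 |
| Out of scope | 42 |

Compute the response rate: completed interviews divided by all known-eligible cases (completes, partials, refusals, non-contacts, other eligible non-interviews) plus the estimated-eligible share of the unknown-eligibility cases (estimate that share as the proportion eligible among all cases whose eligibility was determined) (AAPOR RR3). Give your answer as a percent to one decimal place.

27.2%

Num = 161
Determined eligible = 161 + 17 + 165 + 161 + 17 = 521
e = 521 / (521 + 42) = 521 / 563 = 0.9254
Eligible share of unknowns = 0.9254 × 76 = 70.33
Base = 521 + 70.33 = 591.33
RR3 = 161 / 591.33 = 0.2723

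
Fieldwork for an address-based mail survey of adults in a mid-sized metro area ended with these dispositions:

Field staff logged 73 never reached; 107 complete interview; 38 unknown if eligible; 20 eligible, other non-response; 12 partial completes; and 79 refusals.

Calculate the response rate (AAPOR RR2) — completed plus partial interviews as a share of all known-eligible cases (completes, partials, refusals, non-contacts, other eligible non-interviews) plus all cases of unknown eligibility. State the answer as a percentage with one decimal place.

36.2%

Num = 107 + 12 = 119
Denom = 107 + 12 + 79 + 73 + 20 + 38 = 329
RR2 = 119 / 329 = 0.3617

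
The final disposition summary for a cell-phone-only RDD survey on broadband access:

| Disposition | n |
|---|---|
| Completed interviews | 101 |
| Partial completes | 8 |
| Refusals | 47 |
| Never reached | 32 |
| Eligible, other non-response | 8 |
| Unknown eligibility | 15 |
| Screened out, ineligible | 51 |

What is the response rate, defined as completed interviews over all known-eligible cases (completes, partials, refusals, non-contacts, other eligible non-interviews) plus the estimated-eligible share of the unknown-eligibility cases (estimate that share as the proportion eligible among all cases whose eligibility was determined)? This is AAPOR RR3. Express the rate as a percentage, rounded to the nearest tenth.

48.6%

Numerator → 101
Known eligible → 101 + 8 + 47 + 32 + 8 = 196
e = 196 / (196 + 51) = 196 / 247 = 0.7935
Estimated eligible among unknowns → 0.7935 × 15 = 11.90
Denominator → 196 + 11.90 = 207.90
RR3 = 101 / 207.90 = 0.4858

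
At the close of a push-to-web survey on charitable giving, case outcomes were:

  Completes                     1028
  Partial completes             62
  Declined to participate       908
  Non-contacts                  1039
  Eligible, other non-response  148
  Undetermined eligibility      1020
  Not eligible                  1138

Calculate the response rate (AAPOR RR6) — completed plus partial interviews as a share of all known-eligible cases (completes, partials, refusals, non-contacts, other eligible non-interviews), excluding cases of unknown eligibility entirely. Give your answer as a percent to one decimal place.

34.2%

Top = 1028 + 62 = 1090
Base = 1028 + 62 + 908 + 1039 + 148 = 3185
RR6 = 1090 / 3185 = 0.3422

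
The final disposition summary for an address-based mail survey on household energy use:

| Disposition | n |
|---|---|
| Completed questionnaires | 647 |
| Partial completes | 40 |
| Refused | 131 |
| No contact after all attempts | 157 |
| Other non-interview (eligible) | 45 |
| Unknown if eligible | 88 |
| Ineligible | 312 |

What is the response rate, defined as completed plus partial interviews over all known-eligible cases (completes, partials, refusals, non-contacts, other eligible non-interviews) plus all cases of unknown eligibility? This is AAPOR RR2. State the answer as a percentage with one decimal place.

Top → 647 + 40 = 687
Base → 647 + 40 + 131 + 157 + 45 + 88 = 1108
RR2 = 687 / 1108 = 0.6200

62.0%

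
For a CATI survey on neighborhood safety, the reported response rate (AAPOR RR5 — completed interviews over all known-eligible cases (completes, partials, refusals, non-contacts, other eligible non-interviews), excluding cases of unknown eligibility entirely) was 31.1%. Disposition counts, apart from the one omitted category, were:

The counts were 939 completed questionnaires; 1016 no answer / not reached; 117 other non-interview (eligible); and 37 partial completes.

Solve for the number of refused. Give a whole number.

910

RR5 = 939 / D = 0.311
D = 939 / 0.311 = 3019.3
Rest of base = 2109
refused = 3019.3 − 2109 ≈ 910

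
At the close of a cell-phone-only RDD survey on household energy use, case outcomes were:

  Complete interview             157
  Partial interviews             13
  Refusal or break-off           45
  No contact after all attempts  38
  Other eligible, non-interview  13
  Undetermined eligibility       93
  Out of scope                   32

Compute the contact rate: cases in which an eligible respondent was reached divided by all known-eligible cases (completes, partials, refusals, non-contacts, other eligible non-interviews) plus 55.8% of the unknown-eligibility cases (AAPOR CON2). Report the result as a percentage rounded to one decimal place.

Top = 157 + 13 + 45 + 13 = 228
Known eligible = 157 + 13 + 45 + 38 + 13 = 266
e × U = 0.5580 × 93 = 51.89
Denominator = 266 + 51.89 = 317.89
CON2 = 228 / 317.89 = 0.7172

71.7%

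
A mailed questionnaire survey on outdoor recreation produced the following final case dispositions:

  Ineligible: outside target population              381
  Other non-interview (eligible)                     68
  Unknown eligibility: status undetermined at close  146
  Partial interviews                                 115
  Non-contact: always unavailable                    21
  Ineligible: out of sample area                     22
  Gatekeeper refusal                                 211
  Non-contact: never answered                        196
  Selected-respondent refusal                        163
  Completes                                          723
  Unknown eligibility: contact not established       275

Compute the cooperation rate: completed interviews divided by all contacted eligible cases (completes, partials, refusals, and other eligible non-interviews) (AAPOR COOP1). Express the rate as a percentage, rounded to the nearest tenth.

Refusals = 211 + 163 = 374
No contact after all attempts = 196 + 21 = 217
Unknown if eligible = 275 + 146 = 421
Out of scope = 381 + 22 = 403
Num = 723
Denom = 723 + 115 + 374 + 68 = 1280
COOP1 = 723 / 1280 = 0.5648

56.5%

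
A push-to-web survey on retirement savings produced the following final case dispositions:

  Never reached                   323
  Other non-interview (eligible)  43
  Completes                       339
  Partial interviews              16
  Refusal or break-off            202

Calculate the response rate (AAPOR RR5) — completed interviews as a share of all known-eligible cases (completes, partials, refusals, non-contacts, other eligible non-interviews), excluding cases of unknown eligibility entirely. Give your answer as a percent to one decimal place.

Numerator = 339
Base = 339 + 16 + 202 + 323 + 43 = 923
RR5 = 339 / 923 = 0.3673

36.7%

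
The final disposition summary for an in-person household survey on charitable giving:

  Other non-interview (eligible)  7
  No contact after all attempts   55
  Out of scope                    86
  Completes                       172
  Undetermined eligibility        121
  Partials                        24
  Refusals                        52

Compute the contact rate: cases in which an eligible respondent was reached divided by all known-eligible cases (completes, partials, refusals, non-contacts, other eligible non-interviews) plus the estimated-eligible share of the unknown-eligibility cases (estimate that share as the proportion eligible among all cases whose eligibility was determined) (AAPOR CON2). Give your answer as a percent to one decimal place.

Numerator → 172 + 24 + 52 + 7 = 255
Determined eligible → 172 + 24 + 52 + 55 + 7 = 310
e = 310 / (310 + 86) = 310 / 396 = 0.7828
e × U → 0.7828 × 121 = 94.72
Base → 310 + 94.72 = 404.72
CON2 = 255 / 404.72 = 0.6301

63.0%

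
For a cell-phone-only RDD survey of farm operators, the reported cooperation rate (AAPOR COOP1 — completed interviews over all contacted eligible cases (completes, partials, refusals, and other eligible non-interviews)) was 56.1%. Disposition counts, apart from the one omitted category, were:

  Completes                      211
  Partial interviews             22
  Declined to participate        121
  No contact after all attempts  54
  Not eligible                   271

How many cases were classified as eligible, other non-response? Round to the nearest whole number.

22

COOP1 = 211 / D = 0.561
D = 211 / 0.561 = 376.1
Other denominator terms total 354
eligible, other non-response = 376.1 − 354 ≈ 22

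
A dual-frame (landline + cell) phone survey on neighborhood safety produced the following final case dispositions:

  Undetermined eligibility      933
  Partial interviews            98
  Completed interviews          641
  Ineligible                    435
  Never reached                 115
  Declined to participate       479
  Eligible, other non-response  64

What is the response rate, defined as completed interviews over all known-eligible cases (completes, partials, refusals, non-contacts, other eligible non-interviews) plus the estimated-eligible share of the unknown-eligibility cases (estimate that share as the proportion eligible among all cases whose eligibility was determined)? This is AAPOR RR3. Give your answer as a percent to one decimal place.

Top = 641
Eligible (known) = 641 + 98 + 479 + 115 + 64 = 1397
e = 1397 / (1397 + 435) = 1397 / 1832 = 0.7626
Eligible share of unknowns = 0.7626 × 933 = 711.51
Denominator = 1397 + 711.51 = 2108.51
RR3 = 641 / 2108.51 = 0.3040

30.4%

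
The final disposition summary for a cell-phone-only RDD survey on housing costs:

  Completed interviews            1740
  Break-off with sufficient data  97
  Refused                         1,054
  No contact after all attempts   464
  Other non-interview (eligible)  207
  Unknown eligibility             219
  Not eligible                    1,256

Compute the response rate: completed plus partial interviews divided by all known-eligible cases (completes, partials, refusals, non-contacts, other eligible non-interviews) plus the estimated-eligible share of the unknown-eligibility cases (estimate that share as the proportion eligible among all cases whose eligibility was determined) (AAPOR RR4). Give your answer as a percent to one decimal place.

49.3%

Numerator: 1740 + 97 = 1837
Determined eligible: 1740 + 97 + 1054 + 464 + 207 = 3562
e = 3562 / (3562 + 1256) = 3562 / 4818 = 0.7393
Eligible share of unknowns: 0.7393 × 219 = 161.91
Denom: 3562 + 161.91 = 3723.91
RR4 = 1837 / 3723.91 = 0.4933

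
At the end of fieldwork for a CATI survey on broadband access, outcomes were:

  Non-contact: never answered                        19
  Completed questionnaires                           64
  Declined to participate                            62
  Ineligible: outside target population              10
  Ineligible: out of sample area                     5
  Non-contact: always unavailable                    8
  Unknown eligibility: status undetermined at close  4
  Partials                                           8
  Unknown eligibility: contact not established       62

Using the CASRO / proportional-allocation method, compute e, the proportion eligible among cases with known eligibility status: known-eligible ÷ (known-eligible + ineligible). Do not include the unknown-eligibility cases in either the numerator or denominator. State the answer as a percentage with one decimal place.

91.5%

No contact after all attempts = 19 + 8 = 27
Unknown eligibility = 62 + 4 = 66
Out of scope = 10 + 5 = 15
Determined eligible: 64 + 8 + 62 + 27 = 161
e = 161 / (161 + 15) = 161 / 176 = 0.9148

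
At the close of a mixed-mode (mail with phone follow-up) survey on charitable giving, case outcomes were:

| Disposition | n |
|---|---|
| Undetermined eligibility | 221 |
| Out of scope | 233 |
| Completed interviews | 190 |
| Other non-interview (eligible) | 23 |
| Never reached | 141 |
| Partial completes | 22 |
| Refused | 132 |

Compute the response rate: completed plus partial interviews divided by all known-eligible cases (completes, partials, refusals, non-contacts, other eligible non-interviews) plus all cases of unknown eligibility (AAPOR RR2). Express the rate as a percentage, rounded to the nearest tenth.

29.1%

Num → 190 + 22 = 212
Denom → 190 + 22 + 132 + 141 + 23 + 221 = 729
RR2 = 212 / 729 = 0.2908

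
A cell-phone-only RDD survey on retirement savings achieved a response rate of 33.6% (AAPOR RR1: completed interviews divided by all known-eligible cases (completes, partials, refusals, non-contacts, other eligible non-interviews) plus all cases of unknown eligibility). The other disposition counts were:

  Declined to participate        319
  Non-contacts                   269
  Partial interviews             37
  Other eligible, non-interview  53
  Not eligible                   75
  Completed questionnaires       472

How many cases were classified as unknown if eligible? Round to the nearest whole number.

RR1 = 472 / D = 0.336
D = 472 / 0.336 = 1404.8
Rest of base = 1150
unknown if eligible = 1404.8 − 1150 ≈ 255

255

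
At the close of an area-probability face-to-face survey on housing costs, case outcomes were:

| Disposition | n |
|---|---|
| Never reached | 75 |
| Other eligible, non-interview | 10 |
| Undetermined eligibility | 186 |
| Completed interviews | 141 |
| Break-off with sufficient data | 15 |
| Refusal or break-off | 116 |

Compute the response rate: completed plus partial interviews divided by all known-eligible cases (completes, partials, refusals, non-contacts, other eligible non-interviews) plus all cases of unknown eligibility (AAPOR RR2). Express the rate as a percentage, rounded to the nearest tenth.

Numerator: 141 + 15 = 156
Base: 141 + 15 + 116 + 75 + 10 + 186 = 543
RR2 = 156 / 543 = 0.2873

28.7%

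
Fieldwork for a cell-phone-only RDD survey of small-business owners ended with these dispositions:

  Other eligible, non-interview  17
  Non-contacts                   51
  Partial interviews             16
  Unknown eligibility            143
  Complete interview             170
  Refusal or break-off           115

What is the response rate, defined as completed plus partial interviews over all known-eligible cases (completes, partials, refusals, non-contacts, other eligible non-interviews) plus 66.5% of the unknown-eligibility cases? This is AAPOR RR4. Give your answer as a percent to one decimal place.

40.1%

Num: 170 + 16 = 186
Determined eligible: 170 + 16 + 115 + 51 + 17 = 369
e × U: 0.6650 × 143 = 95.09
Denominator: 369 + 95.09 = 464.09
RR4 = 186 / 464.09 = 0.4008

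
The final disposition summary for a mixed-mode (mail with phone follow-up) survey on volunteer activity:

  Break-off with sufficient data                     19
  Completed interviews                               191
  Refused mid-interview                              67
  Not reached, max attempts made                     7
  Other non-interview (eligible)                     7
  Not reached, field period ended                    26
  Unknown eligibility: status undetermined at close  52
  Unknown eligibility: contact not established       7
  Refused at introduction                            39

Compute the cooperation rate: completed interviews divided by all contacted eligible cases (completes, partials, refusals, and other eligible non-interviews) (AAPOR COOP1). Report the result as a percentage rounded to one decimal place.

59.1%

Declined to participate = 39 + 67 = 106
Never reached = 26 + 7 = 33
Unknown eligibility = 7 + 52 = 59
Top: 191
Denom: 191 + 19 + 106 + 7 = 323
COOP1 = 191 / 323 = 0.5913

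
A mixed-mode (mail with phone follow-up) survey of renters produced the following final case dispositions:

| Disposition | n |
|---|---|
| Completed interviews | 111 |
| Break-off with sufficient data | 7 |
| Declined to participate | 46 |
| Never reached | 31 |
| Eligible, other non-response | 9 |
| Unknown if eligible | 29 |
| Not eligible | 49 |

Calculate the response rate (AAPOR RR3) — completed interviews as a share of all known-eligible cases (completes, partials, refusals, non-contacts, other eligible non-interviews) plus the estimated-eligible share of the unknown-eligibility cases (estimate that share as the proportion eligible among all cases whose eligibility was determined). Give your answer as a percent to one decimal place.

48.8%

Top: 111
Determined eligible: 111 + 7 + 46 + 31 + 9 = 204
e = 204 / (204 + 49) = 204 / 253 = 0.8063
Estimated eligible among unknowns: 0.8063 × 29 = 23.38
Denom: 204 + 23.38 = 227.38
RR3 = 111 / 227.38 = 0.4882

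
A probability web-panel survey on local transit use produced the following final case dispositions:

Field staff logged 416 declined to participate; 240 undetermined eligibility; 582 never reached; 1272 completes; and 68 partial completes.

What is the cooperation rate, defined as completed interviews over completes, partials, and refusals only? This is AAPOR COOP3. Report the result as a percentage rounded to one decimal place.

Top → 1272
Base → 1272 + 68 + 416 = 1756
COOP3 = 1272 / 1756 = 0.7244

72.4%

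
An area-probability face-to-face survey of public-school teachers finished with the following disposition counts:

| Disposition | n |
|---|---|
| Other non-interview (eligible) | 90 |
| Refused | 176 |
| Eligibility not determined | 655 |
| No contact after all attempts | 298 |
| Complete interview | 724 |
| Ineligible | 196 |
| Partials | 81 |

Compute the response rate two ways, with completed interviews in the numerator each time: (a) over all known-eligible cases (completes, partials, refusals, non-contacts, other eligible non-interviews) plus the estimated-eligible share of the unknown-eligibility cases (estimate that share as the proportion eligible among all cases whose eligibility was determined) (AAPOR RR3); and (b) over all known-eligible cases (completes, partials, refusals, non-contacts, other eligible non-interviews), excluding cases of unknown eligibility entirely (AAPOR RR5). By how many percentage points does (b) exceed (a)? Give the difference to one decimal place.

15.6

Numerator: 724
Known eligible: 724 + 81 + 176 + 298 + 90 = 1369
e = 1369 / (1369 + 196) = 1369 / 1565 = 0.8748
Eligible share of unknowns: 0.8748 × 655 = 572.99
Denom: 1369 + 572.99 = 1941.99
RR3 = 724 / 1941.99 = 0.3728
Denom: 724 + 81 + 176 + 298 + 90 = 1369
RR5 = 724 / 1369 = 0.5289
Difference = 52.89 − 37.28 = 15.61 percentage points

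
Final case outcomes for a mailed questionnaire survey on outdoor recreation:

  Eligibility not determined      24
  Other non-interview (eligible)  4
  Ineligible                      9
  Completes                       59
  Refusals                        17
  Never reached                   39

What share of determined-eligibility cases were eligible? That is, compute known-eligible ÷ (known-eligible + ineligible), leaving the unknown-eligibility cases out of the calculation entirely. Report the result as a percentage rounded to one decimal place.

93.0%

Known eligible = 59 + 17 + 39 + 4 = 119
e = 119 / (119 + 9) = 119 / 128 = 0.9297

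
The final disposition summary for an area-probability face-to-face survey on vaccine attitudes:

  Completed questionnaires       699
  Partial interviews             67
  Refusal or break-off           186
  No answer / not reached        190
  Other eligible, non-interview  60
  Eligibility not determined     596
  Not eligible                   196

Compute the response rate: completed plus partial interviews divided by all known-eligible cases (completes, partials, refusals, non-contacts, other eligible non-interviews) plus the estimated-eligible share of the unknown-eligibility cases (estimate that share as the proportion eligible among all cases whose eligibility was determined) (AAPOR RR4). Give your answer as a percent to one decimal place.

Num = 699 + 67 = 766
Known eligible = 699 + 67 + 186 + 190 + 60 = 1202
e = 1202 / (1202 + 196) = 1202 / 1398 = 0.8598
e × U = 0.8598 × 596 = 512.44
Base = 1202 + 512.44 = 1714.44
RR4 = 766 / 1714.44 = 0.4468

44.7%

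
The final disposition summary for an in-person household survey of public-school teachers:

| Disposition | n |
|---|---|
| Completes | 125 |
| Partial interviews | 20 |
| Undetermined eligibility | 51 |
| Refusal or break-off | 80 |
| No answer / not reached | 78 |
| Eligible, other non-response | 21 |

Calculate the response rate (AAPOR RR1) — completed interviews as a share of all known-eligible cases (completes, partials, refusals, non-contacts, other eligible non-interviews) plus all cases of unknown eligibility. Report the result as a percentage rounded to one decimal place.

33.3%

Top → 125
Denominator → 125 + 20 + 80 + 78 + 21 + 51 = 375
RR1 = 125 / 375 = 0.3333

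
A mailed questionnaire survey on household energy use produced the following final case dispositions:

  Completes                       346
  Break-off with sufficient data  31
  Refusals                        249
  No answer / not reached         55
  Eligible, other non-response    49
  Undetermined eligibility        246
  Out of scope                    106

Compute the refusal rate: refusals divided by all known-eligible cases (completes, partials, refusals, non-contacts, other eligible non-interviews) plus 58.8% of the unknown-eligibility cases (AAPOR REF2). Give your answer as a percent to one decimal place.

Num = 249
Eligible (known) = 346 + 31 + 249 + 55 + 49 = 730
e × U = 0.5880 × 246 = 144.65
Denominator = 730 + 144.65 = 874.65
REF2 = 249 / 874.65 = 0.2847

28.5%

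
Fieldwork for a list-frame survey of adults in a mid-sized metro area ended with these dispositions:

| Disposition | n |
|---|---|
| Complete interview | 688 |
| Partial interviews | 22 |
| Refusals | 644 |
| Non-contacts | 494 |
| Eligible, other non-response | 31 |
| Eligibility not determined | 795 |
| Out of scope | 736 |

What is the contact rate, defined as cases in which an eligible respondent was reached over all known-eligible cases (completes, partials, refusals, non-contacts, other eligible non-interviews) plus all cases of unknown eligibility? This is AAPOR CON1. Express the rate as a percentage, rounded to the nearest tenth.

Num: 688 + 22 + 644 + 31 = 1385
Denom: 688 + 22 + 644 + 494 + 31 + 795 = 2674
CON1 = 1385 / 2674 = 0.5180

51.8%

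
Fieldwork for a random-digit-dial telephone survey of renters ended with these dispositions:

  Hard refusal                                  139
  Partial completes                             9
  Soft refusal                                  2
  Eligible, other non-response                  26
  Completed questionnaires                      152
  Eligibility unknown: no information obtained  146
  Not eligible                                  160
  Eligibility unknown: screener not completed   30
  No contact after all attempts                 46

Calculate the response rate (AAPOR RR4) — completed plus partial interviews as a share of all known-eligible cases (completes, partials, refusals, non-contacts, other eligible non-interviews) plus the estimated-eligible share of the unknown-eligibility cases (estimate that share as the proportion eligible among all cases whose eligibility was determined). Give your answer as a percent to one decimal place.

Declined to participate = 139 + 2 = 141
Undetermined eligibility = 30 + 146 = 176
Numerator: 152 + 9 = 161
Determined eligible: 152 + 9 + 141 + 46 + 26 = 374
e = 374 / (374 + 160) = 374 / 534 = 0.7004
e × U: 0.7004 × 176 = 123.27
Denominator: 374 + 123.27 = 497.27
RR4 = 161 / 497.27 = 0.3238

32.4%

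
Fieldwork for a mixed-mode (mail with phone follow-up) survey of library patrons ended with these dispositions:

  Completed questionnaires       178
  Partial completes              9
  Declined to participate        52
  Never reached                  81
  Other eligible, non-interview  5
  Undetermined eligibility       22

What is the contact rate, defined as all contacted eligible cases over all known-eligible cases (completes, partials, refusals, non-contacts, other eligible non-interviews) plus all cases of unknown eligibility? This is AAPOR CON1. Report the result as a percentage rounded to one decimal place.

70.3%

Numerator = 178 + 9 + 52 + 5 = 244
Denominator = 178 + 9 + 52 + 81 + 5 + 22 = 347
CON1 = 244 / 347 = 0.7032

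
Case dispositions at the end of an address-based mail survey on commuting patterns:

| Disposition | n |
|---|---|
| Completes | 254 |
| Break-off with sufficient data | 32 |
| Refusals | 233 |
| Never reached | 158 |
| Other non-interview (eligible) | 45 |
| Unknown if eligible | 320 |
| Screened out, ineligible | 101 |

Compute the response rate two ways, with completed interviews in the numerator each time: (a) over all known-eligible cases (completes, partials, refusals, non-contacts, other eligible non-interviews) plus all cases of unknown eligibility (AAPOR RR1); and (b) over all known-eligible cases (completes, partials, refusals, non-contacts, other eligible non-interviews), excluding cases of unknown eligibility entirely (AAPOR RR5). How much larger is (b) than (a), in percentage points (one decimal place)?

10.8

Numerator = 254
Base = 254 + 32 + 233 + 158 + 45 + 320 = 1042
RR1 = 254 / 1042 = 0.2438
Base = 254 + 32 + 233 + 158 + 45 = 722
RR5 = 254 / 722 = 0.3518
Difference = 35.18 − 24.38 = 10.80 percentage points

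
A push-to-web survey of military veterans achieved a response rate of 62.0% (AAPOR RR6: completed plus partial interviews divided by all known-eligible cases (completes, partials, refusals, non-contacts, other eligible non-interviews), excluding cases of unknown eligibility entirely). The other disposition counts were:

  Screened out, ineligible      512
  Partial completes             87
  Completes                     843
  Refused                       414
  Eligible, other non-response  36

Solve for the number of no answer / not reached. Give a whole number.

Num: 843 + 87 = 930
RR6 = 930 / D = 0.620
D = 930 / 0.620 = 1500.0
Rest of base = 1380
no answer / not reached = 1500.0 − 1380 ≈ 120

120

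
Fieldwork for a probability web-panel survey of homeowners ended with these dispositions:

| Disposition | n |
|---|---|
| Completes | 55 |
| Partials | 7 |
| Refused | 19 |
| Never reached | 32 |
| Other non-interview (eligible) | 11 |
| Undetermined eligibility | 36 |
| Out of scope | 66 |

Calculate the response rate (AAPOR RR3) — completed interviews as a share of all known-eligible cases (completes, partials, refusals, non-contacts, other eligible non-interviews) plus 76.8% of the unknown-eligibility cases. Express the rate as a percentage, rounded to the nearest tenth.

36.3%

Num = 55
Determined eligible = 55 + 7 + 19 + 32 + 11 = 124
e × U = 0.7680 × 36 = 27.65
Denom = 124 + 27.65 = 151.65
RR3 = 55 / 151.65 = 0.3627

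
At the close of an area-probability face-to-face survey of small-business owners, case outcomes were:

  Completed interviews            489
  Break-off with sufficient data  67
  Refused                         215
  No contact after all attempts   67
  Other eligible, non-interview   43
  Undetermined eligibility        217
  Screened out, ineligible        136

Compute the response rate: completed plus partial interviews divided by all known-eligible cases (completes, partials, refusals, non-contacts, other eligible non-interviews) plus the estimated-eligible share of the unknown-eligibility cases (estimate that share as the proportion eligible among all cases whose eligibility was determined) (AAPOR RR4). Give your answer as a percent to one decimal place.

Top → 489 + 67 = 556
Eligible (known) → 489 + 67 + 215 + 67 + 43 = 881
e = 881 / (881 + 136) = 881 / 1017 = 0.8663
Estimated eligible among unknowns → 0.8663 × 217 = 187.99
Denominator → 881 + 187.99 = 1068.99
RR4 = 556 / 1068.99 = 0.5201

52.0%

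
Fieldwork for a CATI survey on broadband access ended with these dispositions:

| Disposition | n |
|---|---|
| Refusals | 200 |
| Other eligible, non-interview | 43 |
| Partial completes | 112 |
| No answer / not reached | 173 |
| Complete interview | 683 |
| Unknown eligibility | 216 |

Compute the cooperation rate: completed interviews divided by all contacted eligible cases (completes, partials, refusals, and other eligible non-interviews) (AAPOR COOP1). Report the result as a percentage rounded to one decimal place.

65.8%

Top: 683
Denominator: 683 + 112 + 200 + 43 = 1038
COOP1 = 683 / 1038 = 0.6580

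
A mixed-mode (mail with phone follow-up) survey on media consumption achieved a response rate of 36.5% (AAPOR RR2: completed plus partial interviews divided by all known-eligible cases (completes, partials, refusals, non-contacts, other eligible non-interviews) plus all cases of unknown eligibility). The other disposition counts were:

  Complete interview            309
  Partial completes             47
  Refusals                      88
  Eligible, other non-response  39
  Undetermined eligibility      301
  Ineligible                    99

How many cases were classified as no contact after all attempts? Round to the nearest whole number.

191

Top: 309 + 47 = 356
RR2 = 356 / D = 0.365
D = 356 / 0.365 = 975.3
Rest of base = 784
no contact after all attempts = 975.3 − 784 ≈ 191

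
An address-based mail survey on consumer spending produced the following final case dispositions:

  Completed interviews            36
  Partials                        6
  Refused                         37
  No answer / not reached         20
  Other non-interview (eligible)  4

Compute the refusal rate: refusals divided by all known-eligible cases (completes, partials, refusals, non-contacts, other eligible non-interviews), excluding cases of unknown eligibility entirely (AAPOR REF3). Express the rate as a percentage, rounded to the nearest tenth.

Top = 37
Base = 36 + 6 + 37 + 20 + 4 = 103
REF3 = 37 / 103 = 0.3592

35.9%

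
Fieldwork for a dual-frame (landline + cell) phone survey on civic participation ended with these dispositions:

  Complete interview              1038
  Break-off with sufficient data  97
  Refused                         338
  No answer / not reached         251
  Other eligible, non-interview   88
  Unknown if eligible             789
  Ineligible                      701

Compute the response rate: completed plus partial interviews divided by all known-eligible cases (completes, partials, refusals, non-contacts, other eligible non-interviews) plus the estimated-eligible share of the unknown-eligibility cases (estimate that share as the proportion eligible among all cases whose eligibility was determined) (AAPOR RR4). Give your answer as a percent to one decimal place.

47.7%

Numerator → 1038 + 97 = 1135
Known eligible → 1038 + 97 + 338 + 251 + 88 = 1812
e = 1812 / (1812 + 701) = 1812 / 2513 = 0.7211
e × U → 0.7211 × 789 = 568.95
Denom → 1812 + 568.95 = 2380.95
RR4 = 1135 / 2380.95 = 0.4767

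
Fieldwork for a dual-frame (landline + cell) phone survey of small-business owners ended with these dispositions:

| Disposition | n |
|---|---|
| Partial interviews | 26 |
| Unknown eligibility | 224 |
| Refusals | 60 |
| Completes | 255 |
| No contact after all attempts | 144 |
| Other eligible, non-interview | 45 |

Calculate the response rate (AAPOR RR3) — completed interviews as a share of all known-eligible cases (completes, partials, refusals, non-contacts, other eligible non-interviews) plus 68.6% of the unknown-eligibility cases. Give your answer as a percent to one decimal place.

37.3%

Numerator: 255
Known eligible: 255 + 26 + 60 + 144 + 45 = 530
Estimated eligible among unknowns: 0.6860 × 224 = 153.66
Base: 530 + 153.66 = 683.66
RR3 = 255 / 683.66 = 0.3730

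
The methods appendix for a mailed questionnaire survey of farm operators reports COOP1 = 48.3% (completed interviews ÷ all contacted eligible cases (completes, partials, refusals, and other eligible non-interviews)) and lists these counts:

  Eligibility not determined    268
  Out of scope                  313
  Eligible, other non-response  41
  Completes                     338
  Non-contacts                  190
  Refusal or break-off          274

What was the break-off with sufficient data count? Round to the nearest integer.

47

COOP1 = 338 / D = 0.483
D = 338 / 0.483 = 699.8
Remaining denominator categories sum to 653
break-off with sufficient data = 699.8 − 653 ≈ 47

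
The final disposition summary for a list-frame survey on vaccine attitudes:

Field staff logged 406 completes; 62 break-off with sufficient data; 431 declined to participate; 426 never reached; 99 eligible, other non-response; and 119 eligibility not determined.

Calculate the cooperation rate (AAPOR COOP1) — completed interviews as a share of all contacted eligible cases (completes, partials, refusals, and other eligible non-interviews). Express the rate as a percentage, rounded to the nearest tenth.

Num → 406
Base → 406 + 62 + 431 + 99 = 998
COOP1 = 406 / 998 = 0.4068

40.7%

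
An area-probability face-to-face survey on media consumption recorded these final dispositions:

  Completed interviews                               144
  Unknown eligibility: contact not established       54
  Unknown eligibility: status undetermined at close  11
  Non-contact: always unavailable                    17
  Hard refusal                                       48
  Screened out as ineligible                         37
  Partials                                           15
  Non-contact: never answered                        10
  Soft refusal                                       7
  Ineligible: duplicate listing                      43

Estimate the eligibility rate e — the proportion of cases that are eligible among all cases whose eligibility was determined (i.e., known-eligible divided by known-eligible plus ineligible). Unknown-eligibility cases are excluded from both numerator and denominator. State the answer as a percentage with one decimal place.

Refused = 48 + 7 = 55
Non-contacts = 10 + 17 = 27
Undetermined eligibility = 54 + 11 = 65
Screened out, ineligible = 37 + 43 = 80
Eligible (known): 144 + 15 + 55 + 27 = 241
e = 241 / (241 + 80) = 241 / 321 = 0.7508

75.1%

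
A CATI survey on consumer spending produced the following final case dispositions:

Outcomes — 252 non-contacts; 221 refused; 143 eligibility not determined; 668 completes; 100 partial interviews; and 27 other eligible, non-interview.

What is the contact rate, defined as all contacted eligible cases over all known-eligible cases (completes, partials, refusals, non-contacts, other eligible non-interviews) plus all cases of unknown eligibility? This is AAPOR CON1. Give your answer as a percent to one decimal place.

72.0%

Top: 668 + 100 + 221 + 27 = 1016
Denom: 668 + 100 + 221 + 252 + 27 + 143 = 1411
CON1 = 1016 / 1411 = 0.7201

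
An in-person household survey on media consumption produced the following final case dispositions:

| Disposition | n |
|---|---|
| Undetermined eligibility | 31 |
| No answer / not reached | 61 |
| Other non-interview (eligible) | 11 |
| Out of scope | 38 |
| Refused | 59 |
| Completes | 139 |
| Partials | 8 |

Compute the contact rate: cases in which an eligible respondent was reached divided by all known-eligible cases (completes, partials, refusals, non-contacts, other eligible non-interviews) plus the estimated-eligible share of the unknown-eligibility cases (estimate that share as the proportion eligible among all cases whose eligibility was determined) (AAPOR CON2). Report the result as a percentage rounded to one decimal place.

71.1%

Numerator: 139 + 8 + 59 + 11 = 217
Eligible (known): 139 + 8 + 59 + 61 + 11 = 278
e = 278 / (278 + 38) = 278 / 316 = 0.8797
Estimated eligible among unknowns: 0.8797 × 31 = 27.27
Denom: 278 + 27.27 = 305.27
CON2 = 217 / 305.27 = 0.7108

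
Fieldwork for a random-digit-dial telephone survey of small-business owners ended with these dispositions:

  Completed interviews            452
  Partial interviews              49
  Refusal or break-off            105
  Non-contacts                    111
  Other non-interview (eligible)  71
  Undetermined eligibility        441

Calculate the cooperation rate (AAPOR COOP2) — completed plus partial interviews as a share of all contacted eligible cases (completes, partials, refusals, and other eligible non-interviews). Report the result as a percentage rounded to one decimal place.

Top = 452 + 49 = 501
Denom = 452 + 49 + 105 + 71 = 677
COOP2 = 501 / 677 = 0.7400

74.0%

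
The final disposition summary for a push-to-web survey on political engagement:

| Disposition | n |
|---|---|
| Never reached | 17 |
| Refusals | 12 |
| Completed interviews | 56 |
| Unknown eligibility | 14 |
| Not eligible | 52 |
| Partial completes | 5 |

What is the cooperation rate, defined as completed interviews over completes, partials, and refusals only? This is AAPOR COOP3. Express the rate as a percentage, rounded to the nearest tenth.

76.7%

Num = 56
Denominator = 56 + 5 + 12 = 73
COOP3 = 56 / 73 = 0.7671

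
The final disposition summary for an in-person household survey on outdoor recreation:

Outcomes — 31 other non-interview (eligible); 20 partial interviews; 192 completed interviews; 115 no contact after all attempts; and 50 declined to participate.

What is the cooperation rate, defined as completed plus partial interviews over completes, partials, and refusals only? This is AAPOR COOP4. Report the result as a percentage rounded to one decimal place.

80.9%

Num = 192 + 20 = 212
Base = 192 + 20 + 50 = 262
COOP4 = 212 / 262 = 0.8092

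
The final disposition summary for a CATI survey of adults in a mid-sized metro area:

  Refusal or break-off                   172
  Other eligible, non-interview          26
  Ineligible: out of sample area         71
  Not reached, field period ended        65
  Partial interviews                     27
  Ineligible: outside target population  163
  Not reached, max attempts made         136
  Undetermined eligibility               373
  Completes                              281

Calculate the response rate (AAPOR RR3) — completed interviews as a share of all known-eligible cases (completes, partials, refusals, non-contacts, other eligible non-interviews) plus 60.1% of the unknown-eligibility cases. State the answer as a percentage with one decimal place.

Never reached = 65 + 136 = 201
Ineligible = 163 + 71 = 234
Numerator: 281
Known eligible: 281 + 27 + 172 + 201 + 26 = 707
Estimated eligible among unknowns: 0.6010 × 373 = 224.17
Denominator: 707 + 224.17 = 931.17
RR3 = 281 / 931.17 = 0.3018

30.2%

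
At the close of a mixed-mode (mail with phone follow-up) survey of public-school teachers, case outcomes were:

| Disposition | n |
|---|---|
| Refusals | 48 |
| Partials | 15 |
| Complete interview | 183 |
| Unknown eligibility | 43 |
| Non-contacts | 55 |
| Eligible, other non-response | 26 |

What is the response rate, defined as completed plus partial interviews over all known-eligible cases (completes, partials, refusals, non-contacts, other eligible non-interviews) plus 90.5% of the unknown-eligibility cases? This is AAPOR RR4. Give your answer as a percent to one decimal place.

Numerator = 183 + 15 = 198
Known eligible = 183 + 15 + 48 + 55 + 26 = 327
e × U = 0.9050 × 43 = 38.91
Denominator = 327 + 38.91 = 365.91
RR4 = 198 / 365.91 = 0.5411

54.1%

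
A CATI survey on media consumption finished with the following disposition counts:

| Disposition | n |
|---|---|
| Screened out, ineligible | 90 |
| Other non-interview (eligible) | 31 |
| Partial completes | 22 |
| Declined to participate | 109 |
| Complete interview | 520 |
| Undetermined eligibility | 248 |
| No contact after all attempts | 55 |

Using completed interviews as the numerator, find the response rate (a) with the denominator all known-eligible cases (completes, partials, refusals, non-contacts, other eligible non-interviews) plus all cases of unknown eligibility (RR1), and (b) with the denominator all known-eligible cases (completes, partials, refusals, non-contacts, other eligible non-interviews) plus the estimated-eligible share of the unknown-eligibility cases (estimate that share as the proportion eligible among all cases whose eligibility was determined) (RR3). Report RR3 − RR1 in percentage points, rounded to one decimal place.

Top → 520
Base → 520 + 22 + 109 + 55 + 31 + 248 = 985
RR1 = 520 / 985 = 0.5279
Known eligible → 520 + 22 + 109 + 55 + 31 = 737
e = 737 / (737 + 90) = 737 / 827 = 0.8912
Estimated eligible among unknowns → 0.8912 × 248 = 221.02
Base → 737 + 221.02 = 958.02
RR3 = 520 / 958.02 = 0.5428
Difference = 54.28 − 52.79 = 1.49 percentage points

1.5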